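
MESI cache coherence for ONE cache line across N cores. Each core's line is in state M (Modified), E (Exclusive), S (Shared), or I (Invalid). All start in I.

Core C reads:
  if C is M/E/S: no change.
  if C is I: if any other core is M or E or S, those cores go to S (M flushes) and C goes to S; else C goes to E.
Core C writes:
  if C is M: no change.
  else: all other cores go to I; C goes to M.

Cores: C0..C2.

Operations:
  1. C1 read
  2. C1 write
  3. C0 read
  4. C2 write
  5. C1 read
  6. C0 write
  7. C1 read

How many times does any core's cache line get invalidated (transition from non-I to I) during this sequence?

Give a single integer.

Op 1: C1 read [C1 read from I: no other sharers -> C1=E (exclusive)] -> [I,E,I] (invalidations this op: 0; running total: 0)
Op 2: C1 write [C1 write: invalidate none -> C1=M] -> [I,M,I] (invalidations this op: 0; running total: 0)
Op 3: C0 read [C0 read from I: others=['C1=M'] -> C0=S, others downsized to S] -> [S,S,I] (invalidations this op: 0; running total: 0)
Op 4: C2 write [C2 write: invalidate ['C0=S', 'C1=S'] -> C2=M] -> [I,I,M] (invalidations this op: 2; running total: 2)
Op 5: C1 read [C1 read from I: others=['C2=M'] -> C1=S, others downsized to S] -> [I,S,S] (invalidations this op: 0; running total: 2)
Op 6: C0 write [C0 write: invalidate ['C1=S', 'C2=S'] -> C0=M] -> [M,I,I] (invalidations this op: 2; running total: 4)
Op 7: C1 read [C1 read from I: others=['C0=M'] -> C1=S, others downsized to S] -> [S,S,I] (invalidations this op: 0; running total: 4)

Answer: 4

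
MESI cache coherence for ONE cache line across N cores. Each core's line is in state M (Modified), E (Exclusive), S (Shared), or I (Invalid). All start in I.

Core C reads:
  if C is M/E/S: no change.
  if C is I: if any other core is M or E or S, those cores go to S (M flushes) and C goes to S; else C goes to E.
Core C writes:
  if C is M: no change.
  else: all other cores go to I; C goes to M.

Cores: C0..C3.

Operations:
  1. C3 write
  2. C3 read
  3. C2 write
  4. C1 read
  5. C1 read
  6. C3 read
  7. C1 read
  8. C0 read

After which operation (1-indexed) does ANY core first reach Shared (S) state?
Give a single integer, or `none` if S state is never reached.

Answer: 4

Derivation:
Op 1: C3 write [C3 write: invalidate none -> C3=M] -> [I,I,I,M]
Op 2: C3 read [C3 read: already in M, no change] -> [I,I,I,M]
Op 3: C2 write [C2 write: invalidate ['C3=M'] -> C2=M] -> [I,I,M,I]
Op 4: C1 read [C1 read from I: others=['C2=M'] -> C1=S, others downsized to S] -> [I,S,S,I]
  -> First S state at op 4; remaining ops need not be traced.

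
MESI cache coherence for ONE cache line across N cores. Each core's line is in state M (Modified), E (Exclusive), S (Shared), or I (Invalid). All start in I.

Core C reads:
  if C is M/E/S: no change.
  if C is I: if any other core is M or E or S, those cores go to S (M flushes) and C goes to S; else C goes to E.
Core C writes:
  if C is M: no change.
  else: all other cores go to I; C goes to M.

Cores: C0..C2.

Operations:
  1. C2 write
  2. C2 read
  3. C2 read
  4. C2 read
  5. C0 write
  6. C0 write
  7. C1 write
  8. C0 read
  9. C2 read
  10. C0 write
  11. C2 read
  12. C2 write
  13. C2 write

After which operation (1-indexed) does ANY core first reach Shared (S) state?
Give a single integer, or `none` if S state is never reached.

Op 1: C2 write [C2 write: invalidate none -> C2=M] -> [I,I,M]
Op 2: C2 read [C2 read: already in M, no change] -> [I,I,M]
Op 3: C2 read [C2 read: already in M, no change] -> [I,I,M]
Op 4: C2 read [C2 read: already in M, no change] -> [I,I,M]
Op 5: C0 write [C0 write: invalidate ['C2=M'] -> C0=M] -> [M,I,I]
Op 6: C0 write [C0 write: already M (modified), no change] -> [M,I,I]
Op 7: C1 write [C1 write: invalidate ['C0=M'] -> C1=M] -> [I,M,I]
Op 8: C0 read [C0 read from I: others=['C1=M'] -> C0=S, others downsized to S] -> [S,S,I]
  -> First S state at op 8; remaining ops need not be traced.

Answer: 8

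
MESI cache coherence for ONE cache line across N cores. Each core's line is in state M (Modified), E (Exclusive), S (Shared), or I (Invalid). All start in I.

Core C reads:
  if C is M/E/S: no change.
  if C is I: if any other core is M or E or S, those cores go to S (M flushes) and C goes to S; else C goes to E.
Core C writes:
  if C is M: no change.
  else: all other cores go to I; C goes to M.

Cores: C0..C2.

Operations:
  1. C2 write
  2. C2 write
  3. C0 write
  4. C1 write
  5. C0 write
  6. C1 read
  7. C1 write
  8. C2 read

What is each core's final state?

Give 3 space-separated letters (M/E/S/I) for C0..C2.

Answer: I S S

Derivation:
Op 1: C2 write [C2 write: invalidate none -> C2=M] -> [I,I,M]
Op 2: C2 write [C2 write: already M (modified), no change] -> [I,I,M]
Op 3: C0 write [C0 write: invalidate ['C2=M'] -> C0=M] -> [M,I,I]
Op 4: C1 write [C1 write: invalidate ['C0=M'] -> C1=M] -> [I,M,I]
Op 5: C0 write [C0 write: invalidate ['C1=M'] -> C0=M] -> [M,I,I]
Op 6: C1 read [C1 read from I: others=['C0=M'] -> C1=S, others downsized to S] -> [S,S,I]
Op 7: C1 write [C1 write: invalidate ['C0=S'] -> C1=M] -> [I,M,I]
Op 8: C2 read [C2 read from I: others=['C1=M'] -> C2=S, others downsized to S] -> [I,S,S]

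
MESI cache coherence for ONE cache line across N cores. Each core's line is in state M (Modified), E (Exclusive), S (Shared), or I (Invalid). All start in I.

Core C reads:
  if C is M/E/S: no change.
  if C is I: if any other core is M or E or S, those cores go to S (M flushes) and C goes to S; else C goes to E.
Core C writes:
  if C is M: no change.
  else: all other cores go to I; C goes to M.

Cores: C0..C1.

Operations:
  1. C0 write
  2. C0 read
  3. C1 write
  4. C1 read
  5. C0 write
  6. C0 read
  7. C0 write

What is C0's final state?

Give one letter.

Op 1: C0 write [C0 write: invalidate none -> C0=M] -> [M,I]
Op 2: C0 read [C0 read: already in M, no change] -> [M,I]
Op 3: C1 write [C1 write: invalidate ['C0=M'] -> C1=M] -> [I,M]
Op 4: C1 read [C1 read: already in M, no change] -> [I,M]
Op 5: C0 write [C0 write: invalidate ['C1=M'] -> C0=M] -> [M,I]
Op 6: C0 read [C0 read: already in M, no change] -> [M,I]
Op 7: C0 write [C0 write: already M (modified), no change] -> [M,I]

Answer: M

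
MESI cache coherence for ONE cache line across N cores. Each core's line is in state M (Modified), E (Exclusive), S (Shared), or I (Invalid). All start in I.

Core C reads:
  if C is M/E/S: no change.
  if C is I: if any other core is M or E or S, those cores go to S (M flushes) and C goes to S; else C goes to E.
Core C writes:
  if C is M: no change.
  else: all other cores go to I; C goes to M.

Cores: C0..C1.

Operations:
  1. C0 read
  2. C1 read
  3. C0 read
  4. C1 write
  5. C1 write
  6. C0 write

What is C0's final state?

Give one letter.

Op 1: C0 read [C0 read from I: no other sharers -> C0=E (exclusive)] -> [E,I]
Op 2: C1 read [C1 read from I: others=['C0=E'] -> C1=S, others downsized to S] -> [S,S]
Op 3: C0 read [C0 read: already in S, no change] -> [S,S]
Op 4: C1 write [C1 write: invalidate ['C0=S'] -> C1=M] -> [I,M]
Op 5: C1 write [C1 write: already M (modified), no change] -> [I,M]
Op 6: C0 write [C0 write: invalidate ['C1=M'] -> C0=M] -> [M,I]

Answer: M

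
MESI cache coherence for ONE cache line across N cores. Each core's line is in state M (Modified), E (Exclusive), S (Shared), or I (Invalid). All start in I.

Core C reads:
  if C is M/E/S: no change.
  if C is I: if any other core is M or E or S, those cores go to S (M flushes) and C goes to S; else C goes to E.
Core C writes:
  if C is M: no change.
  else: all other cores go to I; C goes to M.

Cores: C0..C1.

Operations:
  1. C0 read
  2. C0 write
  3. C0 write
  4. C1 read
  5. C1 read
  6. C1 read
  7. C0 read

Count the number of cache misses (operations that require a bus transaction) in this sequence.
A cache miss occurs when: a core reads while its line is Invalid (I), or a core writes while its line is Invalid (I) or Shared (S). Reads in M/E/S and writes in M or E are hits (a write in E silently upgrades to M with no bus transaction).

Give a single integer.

Op 1: C0 read [C0 read from I: no other sharers -> C0=E (exclusive)] -> [E,I] [MISS #1: read from I]
Op 2: C0 write [C0 write: invalidate none -> C0=M] -> [M,I] [hit: write from E is a silent E->M upgrade, no bus transaction]
Op 3: C0 write [C0 write: already M (modified), no change] -> [M,I] [hit: write from M]
Op 4: C1 read [C1 read from I: others=['C0=M'] -> C1=S, others downsized to S] -> [S,S] [MISS #2: read from I]
Op 5: C1 read [C1 read: already in S, no change] -> [S,S] [hit: read from S]
Op 6: C1 read [C1 read: already in S, no change] -> [S,S] [hit: read from S]
Op 7: C0 read [C0 read: already in S, no change] -> [S,S] [hit: read from S]

Answer: 2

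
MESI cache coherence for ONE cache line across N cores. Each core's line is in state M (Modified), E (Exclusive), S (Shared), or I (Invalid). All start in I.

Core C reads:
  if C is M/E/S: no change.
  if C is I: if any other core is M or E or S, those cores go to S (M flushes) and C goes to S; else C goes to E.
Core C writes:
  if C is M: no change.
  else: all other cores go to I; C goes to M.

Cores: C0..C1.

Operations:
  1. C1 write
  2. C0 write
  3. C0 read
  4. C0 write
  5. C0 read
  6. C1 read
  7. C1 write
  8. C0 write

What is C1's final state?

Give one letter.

Answer: I

Derivation:
Op 1: C1 write [C1 write: invalidate none -> C1=M] -> [I,M]
Op 2: C0 write [C0 write: invalidate ['C1=M'] -> C0=M] -> [M,I]
Op 3: C0 read [C0 read: already in M, no change] -> [M,I]
Op 4: C0 write [C0 write: already M (modified), no change] -> [M,I]
Op 5: C0 read [C0 read: already in M, no change] -> [M,I]
Op 6: C1 read [C1 read from I: others=['C0=M'] -> C1=S, others downsized to S] -> [S,S]
Op 7: C1 write [C1 write: invalidate ['C0=S'] -> C1=M] -> [I,M]
Op 8: C0 write [C0 write: invalidate ['C1=M'] -> C0=M] -> [M,I]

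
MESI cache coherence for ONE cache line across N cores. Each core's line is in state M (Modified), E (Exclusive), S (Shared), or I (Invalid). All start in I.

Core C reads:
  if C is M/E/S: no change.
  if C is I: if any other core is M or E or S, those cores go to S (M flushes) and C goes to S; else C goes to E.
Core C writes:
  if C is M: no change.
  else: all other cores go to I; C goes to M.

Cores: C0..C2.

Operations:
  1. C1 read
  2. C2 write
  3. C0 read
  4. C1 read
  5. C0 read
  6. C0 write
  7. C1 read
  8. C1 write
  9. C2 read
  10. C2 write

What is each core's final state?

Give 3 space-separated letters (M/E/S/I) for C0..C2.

Op 1: C1 read [C1 read from I: no other sharers -> C1=E (exclusive)] -> [I,E,I]
Op 2: C2 write [C2 write: invalidate ['C1=E'] -> C2=M] -> [I,I,M]
Op 3: C0 read [C0 read from I: others=['C2=M'] -> C0=S, others downsized to S] -> [S,I,S]
Op 4: C1 read [C1 read from I: others=['C0=S', 'C2=S'] -> C1=S, others downsized to S] -> [S,S,S]
Op 5: C0 read [C0 read: already in S, no change] -> [S,S,S]
Op 6: C0 write [C0 write: invalidate ['C1=S', 'C2=S'] -> C0=M] -> [M,I,I]
Op 7: C1 read [C1 read from I: others=['C0=M'] -> C1=S, others downsized to S] -> [S,S,I]
Op 8: C1 write [C1 write: invalidate ['C0=S'] -> C1=M] -> [I,M,I]
Op 9: C2 read [C2 read from I: others=['C1=M'] -> C2=S, others downsized to S] -> [I,S,S]
Op 10: C2 write [C2 write: invalidate ['C1=S'] -> C2=M] -> [I,I,M]

Answer: I I M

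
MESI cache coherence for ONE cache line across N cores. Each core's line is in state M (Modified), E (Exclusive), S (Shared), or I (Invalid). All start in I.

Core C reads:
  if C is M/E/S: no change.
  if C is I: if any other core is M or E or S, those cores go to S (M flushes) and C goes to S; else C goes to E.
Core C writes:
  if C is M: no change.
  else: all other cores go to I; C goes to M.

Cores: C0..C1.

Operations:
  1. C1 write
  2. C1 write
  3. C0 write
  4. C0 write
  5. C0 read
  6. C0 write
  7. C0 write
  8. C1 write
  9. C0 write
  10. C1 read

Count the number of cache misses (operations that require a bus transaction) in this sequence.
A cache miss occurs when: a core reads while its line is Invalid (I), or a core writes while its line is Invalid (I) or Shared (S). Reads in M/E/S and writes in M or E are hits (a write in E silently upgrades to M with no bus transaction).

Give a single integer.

Answer: 5

Derivation:
Op 1: C1 write [C1 write: invalidate none -> C1=M] -> [I,M] [MISS #1: write from I]
Op 2: C1 write [C1 write: already M (modified), no change] -> [I,M] [hit: write from M]
Op 3: C0 write [C0 write: invalidate ['C1=M'] -> C0=M] -> [M,I] [MISS #2: write from I]
Op 4: C0 write [C0 write: already M (modified), no change] -> [M,I] [hit: write from M]
Op 5: C0 read [C0 read: already in M, no change] -> [M,I] [hit: read from M]
Op 6: C0 write [C0 write: already M (modified), no change] -> [M,I] [hit: write from M]
Op 7: C0 write [C0 write: already M (modified), no change] -> [M,I] [hit: write from M]
Op 8: C1 write [C1 write: invalidate ['C0=M'] -> C1=M] -> [I,M] [MISS #3: write from I]
Op 9: C0 write [C0 write: invalidate ['C1=M'] -> C0=M] -> [M,I] [MISS #4: write from I]
Op 10: C1 read [C1 read from I: others=['C0=M'] -> C1=S, others downsized to S] -> [S,S] [MISS #5: read from I]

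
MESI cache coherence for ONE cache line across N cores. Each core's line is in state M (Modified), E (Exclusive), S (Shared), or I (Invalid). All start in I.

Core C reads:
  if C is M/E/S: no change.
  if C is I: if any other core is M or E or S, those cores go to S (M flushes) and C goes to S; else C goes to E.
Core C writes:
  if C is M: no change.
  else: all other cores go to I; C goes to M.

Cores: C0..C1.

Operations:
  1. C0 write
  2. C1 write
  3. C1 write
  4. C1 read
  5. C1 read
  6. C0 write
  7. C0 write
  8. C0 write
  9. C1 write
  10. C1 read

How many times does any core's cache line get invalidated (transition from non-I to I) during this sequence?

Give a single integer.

Op 1: C0 write [C0 write: invalidate none -> C0=M] -> [M,I] (invalidations this op: 0; running total: 0)
Op 2: C1 write [C1 write: invalidate ['C0=M'] -> C1=M] -> [I,M] (invalidations this op: 1; running total: 1)
Op 3: C1 write [C1 write: already M (modified), no change] -> [I,M] (invalidations this op: 0; running total: 1)
Op 4: C1 read [C1 read: already in M, no change] -> [I,M] (invalidations this op: 0; running total: 1)
Op 5: C1 read [C1 read: already in M, no change] -> [I,M] (invalidations this op: 0; running total: 1)
Op 6: C0 write [C0 write: invalidate ['C1=M'] -> C0=M] -> [M,I] (invalidations this op: 1; running total: 2)
Op 7: C0 write [C0 write: already M (modified), no change] -> [M,I] (invalidations this op: 0; running total: 2)
Op 8: C0 write [C0 write: already M (modified), no change] -> [M,I] (invalidations this op: 0; running total: 2)
Op 9: C1 write [C1 write: invalidate ['C0=M'] -> C1=M] -> [I,M] (invalidations this op: 1; running total: 3)
Op 10: C1 read [C1 read: already in M, no change] -> [I,M] (invalidations this op: 0; running total: 3)

Answer: 3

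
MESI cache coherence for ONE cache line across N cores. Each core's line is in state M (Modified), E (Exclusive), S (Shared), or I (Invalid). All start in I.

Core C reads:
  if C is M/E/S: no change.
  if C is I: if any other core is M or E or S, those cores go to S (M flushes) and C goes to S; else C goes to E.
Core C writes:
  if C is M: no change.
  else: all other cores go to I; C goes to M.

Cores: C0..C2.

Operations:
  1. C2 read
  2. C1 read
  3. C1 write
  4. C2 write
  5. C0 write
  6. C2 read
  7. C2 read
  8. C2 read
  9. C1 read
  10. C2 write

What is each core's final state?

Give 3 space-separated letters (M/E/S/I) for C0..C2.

Op 1: C2 read [C2 read from I: no other sharers -> C2=E (exclusive)] -> [I,I,E]
Op 2: C1 read [C1 read from I: others=['C2=E'] -> C1=S, others downsized to S] -> [I,S,S]
Op 3: C1 write [C1 write: invalidate ['C2=S'] -> C1=M] -> [I,M,I]
Op 4: C2 write [C2 write: invalidate ['C1=M'] -> C2=M] -> [I,I,M]
Op 5: C0 write [C0 write: invalidate ['C2=M'] -> C0=M] -> [M,I,I]
Op 6: C2 read [C2 read from I: others=['C0=M'] -> C2=S, others downsized to S] -> [S,I,S]
Op 7: C2 read [C2 read: already in S, no change] -> [S,I,S]
Op 8: C2 read [C2 read: already in S, no change] -> [S,I,S]
Op 9: C1 read [C1 read from I: others=['C0=S', 'C2=S'] -> C1=S, others downsized to S] -> [S,S,S]
Op 10: C2 write [C2 write: invalidate ['C0=S', 'C1=S'] -> C2=M] -> [I,I,M]

Answer: I I M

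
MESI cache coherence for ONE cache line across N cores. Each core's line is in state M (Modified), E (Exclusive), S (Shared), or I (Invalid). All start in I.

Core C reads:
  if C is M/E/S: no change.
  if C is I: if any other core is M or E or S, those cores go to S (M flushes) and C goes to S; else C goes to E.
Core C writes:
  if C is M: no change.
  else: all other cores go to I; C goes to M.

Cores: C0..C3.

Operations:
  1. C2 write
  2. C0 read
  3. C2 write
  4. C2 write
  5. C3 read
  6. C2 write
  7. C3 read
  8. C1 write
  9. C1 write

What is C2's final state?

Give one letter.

Answer: I

Derivation:
Op 1: C2 write [C2 write: invalidate none -> C2=M] -> [I,I,M,I]
Op 2: C0 read [C0 read from I: others=['C2=M'] -> C0=S, others downsized to S] -> [S,I,S,I]
Op 3: C2 write [C2 write: invalidate ['C0=S'] -> C2=M] -> [I,I,M,I]
Op 4: C2 write [C2 write: already M (modified), no change] -> [I,I,M,I]
Op 5: C3 read [C3 read from I: others=['C2=M'] -> C3=S, others downsized to S] -> [I,I,S,S]
Op 6: C2 write [C2 write: invalidate ['C3=S'] -> C2=M] -> [I,I,M,I]
Op 7: C3 read [C3 read from I: others=['C2=M'] -> C3=S, others downsized to S] -> [I,I,S,S]
Op 8: C1 write [C1 write: invalidate ['C2=S', 'C3=S'] -> C1=M] -> [I,M,I,I]
Op 9: C1 write [C1 write: already M (modified), no change] -> [I,M,I,I]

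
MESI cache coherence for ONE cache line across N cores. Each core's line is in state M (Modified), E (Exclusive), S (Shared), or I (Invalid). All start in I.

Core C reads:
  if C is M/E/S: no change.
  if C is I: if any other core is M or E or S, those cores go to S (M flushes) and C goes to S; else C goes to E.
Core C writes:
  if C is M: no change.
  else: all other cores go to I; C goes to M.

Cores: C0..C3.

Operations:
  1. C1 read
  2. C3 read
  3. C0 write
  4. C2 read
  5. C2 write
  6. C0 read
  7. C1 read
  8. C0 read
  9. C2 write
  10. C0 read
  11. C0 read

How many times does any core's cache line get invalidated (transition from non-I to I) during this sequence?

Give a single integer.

Answer: 5

Derivation:
Op 1: C1 read [C1 read from I: no other sharers -> C1=E (exclusive)] -> [I,E,I,I] (invalidations this op: 0; running total: 0)
Op 2: C3 read [C3 read from I: others=['C1=E'] -> C3=S, others downsized to S] -> [I,S,I,S] (invalidations this op: 0; running total: 0)
Op 3: C0 write [C0 write: invalidate ['C1=S', 'C3=S'] -> C0=M] -> [M,I,I,I] (invalidations this op: 2; running total: 2)
Op 4: C2 read [C2 read from I: others=['C0=M'] -> C2=S, others downsized to S] -> [S,I,S,I] (invalidations this op: 0; running total: 2)
Op 5: C2 write [C2 write: invalidate ['C0=S'] -> C2=M] -> [I,I,M,I] (invalidations this op: 1; running total: 3)
Op 6: C0 read [C0 read from I: others=['C2=M'] -> C0=S, others downsized to S] -> [S,I,S,I] (invalidations this op: 0; running total: 3)
Op 7: C1 read [C1 read from I: others=['C0=S', 'C2=S'] -> C1=S, others downsized to S] -> [S,S,S,I] (invalidations this op: 0; running total: 3)
Op 8: C0 read [C0 read: already in S, no change] -> [S,S,S,I] (invalidations this op: 0; running total: 3)
Op 9: C2 write [C2 write: invalidate ['C0=S', 'C1=S'] -> C2=M] -> [I,I,M,I] (invalidations this op: 2; running total: 5)
Op 10: C0 read [C0 read from I: others=['C2=M'] -> C0=S, others downsized to S] -> [S,I,S,I] (invalidations this op: 0; running total: 5)
Op 11: C0 read [C0 read: already in S, no change] -> [S,I,S,I] (invalidations this op: 0; running total: 5)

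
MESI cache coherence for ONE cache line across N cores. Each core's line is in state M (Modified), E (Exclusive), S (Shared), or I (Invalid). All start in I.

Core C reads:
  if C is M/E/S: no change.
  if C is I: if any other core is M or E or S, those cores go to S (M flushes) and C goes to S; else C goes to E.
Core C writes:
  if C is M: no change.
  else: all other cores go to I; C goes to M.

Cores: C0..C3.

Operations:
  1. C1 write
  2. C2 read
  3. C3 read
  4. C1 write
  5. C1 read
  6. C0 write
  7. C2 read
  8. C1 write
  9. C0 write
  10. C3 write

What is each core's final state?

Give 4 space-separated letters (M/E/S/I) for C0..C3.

Op 1: C1 write [C1 write: invalidate none -> C1=M] -> [I,M,I,I]
Op 2: C2 read [C2 read from I: others=['C1=M'] -> C2=S, others downsized to S] -> [I,S,S,I]
Op 3: C3 read [C3 read from I: others=['C1=S', 'C2=S'] -> C3=S, others downsized to S] -> [I,S,S,S]
Op 4: C1 write [C1 write: invalidate ['C2=S', 'C3=S'] -> C1=M] -> [I,M,I,I]
Op 5: C1 read [C1 read: already in M, no change] -> [I,M,I,I]
Op 6: C0 write [C0 write: invalidate ['C1=M'] -> C0=M] -> [M,I,I,I]
Op 7: C2 read [C2 read from I: others=['C0=M'] -> C2=S, others downsized to S] -> [S,I,S,I]
Op 8: C1 write [C1 write: invalidate ['C0=S', 'C2=S'] -> C1=M] -> [I,M,I,I]
Op 9: C0 write [C0 write: invalidate ['C1=M'] -> C0=M] -> [M,I,I,I]
Op 10: C3 write [C3 write: invalidate ['C0=M'] -> C3=M] -> [I,I,I,M]

Answer: I I I M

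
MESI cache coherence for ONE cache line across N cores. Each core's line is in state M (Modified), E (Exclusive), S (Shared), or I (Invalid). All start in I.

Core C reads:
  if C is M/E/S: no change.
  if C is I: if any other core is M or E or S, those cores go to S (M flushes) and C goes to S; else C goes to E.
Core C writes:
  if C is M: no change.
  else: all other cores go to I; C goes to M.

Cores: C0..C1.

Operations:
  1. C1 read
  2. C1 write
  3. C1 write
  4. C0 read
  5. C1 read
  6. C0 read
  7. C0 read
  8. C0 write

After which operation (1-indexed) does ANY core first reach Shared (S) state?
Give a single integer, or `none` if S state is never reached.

Op 1: C1 read [C1 read from I: no other sharers -> C1=E (exclusive)] -> [I,E]
Op 2: C1 write [C1 write: invalidate none -> C1=M] -> [I,M]
Op 3: C1 write [C1 write: already M (modified), no change] -> [I,M]
Op 4: C0 read [C0 read from I: others=['C1=M'] -> C0=S, others downsized to S] -> [S,S]
  -> First S state at op 4; remaining ops need not be traced.

Answer: 4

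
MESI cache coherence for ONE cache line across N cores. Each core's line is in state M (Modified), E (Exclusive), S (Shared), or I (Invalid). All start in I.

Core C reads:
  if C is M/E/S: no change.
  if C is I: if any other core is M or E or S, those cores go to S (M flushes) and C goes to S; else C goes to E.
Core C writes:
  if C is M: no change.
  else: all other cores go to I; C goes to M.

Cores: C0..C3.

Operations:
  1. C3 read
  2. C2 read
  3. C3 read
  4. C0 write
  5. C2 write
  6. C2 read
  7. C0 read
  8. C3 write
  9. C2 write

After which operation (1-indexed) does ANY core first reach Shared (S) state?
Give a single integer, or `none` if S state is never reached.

Answer: 2

Derivation:
Op 1: C3 read [C3 read from I: no other sharers -> C3=E (exclusive)] -> [I,I,I,E]
Op 2: C2 read [C2 read from I: others=['C3=E'] -> C2=S, others downsized to S] -> [I,I,S,S]
  -> First S state at op 2; remaining ops need not be traced.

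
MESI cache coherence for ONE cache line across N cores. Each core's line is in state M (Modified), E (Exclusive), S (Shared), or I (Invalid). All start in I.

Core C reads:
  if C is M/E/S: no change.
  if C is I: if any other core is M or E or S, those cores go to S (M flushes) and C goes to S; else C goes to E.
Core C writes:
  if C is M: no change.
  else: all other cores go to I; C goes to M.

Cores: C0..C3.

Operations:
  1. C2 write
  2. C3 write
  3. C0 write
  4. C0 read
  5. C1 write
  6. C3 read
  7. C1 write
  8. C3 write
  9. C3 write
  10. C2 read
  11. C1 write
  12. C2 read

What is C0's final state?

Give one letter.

Answer: I

Derivation:
Op 1: C2 write [C2 write: invalidate none -> C2=M] -> [I,I,M,I]
Op 2: C3 write [C3 write: invalidate ['C2=M'] -> C3=M] -> [I,I,I,M]
Op 3: C0 write [C0 write: invalidate ['C3=M'] -> C0=M] -> [M,I,I,I]
Op 4: C0 read [C0 read: already in M, no change] -> [M,I,I,I]
Op 5: C1 write [C1 write: invalidate ['C0=M'] -> C1=M] -> [I,M,I,I]
Op 6: C3 read [C3 read from I: others=['C1=M'] -> C3=S, others downsized to S] -> [I,S,I,S]
Op 7: C1 write [C1 write: invalidate ['C3=S'] -> C1=M] -> [I,M,I,I]
Op 8: C3 write [C3 write: invalidate ['C1=M'] -> C3=M] -> [I,I,I,M]
Op 9: C3 write [C3 write: already M (modified), no change] -> [I,I,I,M]
Op 10: C2 read [C2 read from I: others=['C3=M'] -> C2=S, others downsized to S] -> [I,I,S,S]
Op 11: C1 write [C1 write: invalidate ['C2=S', 'C3=S'] -> C1=M] -> [I,M,I,I]
Op 12: C2 read [C2 read from I: others=['C1=M'] -> C2=S, others downsized to S] -> [I,S,S,I]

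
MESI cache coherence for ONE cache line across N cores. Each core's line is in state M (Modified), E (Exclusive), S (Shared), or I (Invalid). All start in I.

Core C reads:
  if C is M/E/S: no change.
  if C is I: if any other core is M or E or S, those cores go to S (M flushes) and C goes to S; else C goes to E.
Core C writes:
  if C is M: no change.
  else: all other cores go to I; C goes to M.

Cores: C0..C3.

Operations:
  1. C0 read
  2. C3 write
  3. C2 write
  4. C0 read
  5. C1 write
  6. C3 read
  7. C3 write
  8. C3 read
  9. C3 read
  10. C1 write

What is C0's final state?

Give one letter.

Answer: I

Derivation:
Op 1: C0 read [C0 read from I: no other sharers -> C0=E (exclusive)] -> [E,I,I,I]
Op 2: C3 write [C3 write: invalidate ['C0=E'] -> C3=M] -> [I,I,I,M]
Op 3: C2 write [C2 write: invalidate ['C3=M'] -> C2=M] -> [I,I,M,I]
Op 4: C0 read [C0 read from I: others=['C2=M'] -> C0=S, others downsized to S] -> [S,I,S,I]
Op 5: C1 write [C1 write: invalidate ['C0=S', 'C2=S'] -> C1=M] -> [I,M,I,I]
Op 6: C3 read [C3 read from I: others=['C1=M'] -> C3=S, others downsized to S] -> [I,S,I,S]
Op 7: C3 write [C3 write: invalidate ['C1=S'] -> C3=M] -> [I,I,I,M]
Op 8: C3 read [C3 read: already in M, no change] -> [I,I,I,M]
Op 9: C3 read [C3 read: already in M, no change] -> [I,I,I,M]
Op 10: C1 write [C1 write: invalidate ['C3=M'] -> C1=M] -> [I,M,I,I]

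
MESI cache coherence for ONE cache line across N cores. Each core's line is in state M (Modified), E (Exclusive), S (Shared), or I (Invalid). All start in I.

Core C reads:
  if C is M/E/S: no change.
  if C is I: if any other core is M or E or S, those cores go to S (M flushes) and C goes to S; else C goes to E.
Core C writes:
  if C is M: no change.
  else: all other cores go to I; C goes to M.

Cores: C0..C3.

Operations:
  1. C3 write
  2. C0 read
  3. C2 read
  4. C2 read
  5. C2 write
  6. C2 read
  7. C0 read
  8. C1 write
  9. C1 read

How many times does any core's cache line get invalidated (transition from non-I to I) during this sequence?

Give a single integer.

Answer: 4

Derivation:
Op 1: C3 write [C3 write: invalidate none -> C3=M] -> [I,I,I,M] (invalidations this op: 0; running total: 0)
Op 2: C0 read [C0 read from I: others=['C3=M'] -> C0=S, others downsized to S] -> [S,I,I,S] (invalidations this op: 0; running total: 0)
Op 3: C2 read [C2 read from I: others=['C0=S', 'C3=S'] -> C2=S, others downsized to S] -> [S,I,S,S] (invalidations this op: 0; running total: 0)
Op 4: C2 read [C2 read: already in S, no change] -> [S,I,S,S] (invalidations this op: 0; running total: 0)
Op 5: C2 write [C2 write: invalidate ['C0=S', 'C3=S'] -> C2=M] -> [I,I,M,I] (invalidations this op: 2; running total: 2)
Op 6: C2 read [C2 read: already in M, no change] -> [I,I,M,I] (invalidations this op: 0; running total: 2)
Op 7: C0 read [C0 read from I: others=['C2=M'] -> C0=S, others downsized to S] -> [S,I,S,I] (invalidations this op: 0; running total: 2)
Op 8: C1 write [C1 write: invalidate ['C0=S', 'C2=S'] -> C1=M] -> [I,M,I,I] (invalidations this op: 2; running total: 4)
Op 9: C1 read [C1 read: already in M, no change] -> [I,M,I,I] (invalidations this op: 0; running total: 4)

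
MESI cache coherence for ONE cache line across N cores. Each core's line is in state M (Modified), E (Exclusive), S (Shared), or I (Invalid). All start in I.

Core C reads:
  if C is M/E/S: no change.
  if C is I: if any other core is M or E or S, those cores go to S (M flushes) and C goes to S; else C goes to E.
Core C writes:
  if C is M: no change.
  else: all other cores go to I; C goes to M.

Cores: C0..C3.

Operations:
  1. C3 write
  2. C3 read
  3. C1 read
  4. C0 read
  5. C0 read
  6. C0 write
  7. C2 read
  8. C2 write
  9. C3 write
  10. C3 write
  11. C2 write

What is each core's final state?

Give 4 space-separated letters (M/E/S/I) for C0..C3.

Answer: I I M I

Derivation:
Op 1: C3 write [C3 write: invalidate none -> C3=M] -> [I,I,I,M]
Op 2: C3 read [C3 read: already in M, no change] -> [I,I,I,M]
Op 3: C1 read [C1 read from I: others=['C3=M'] -> C1=S, others downsized to S] -> [I,S,I,S]
Op 4: C0 read [C0 read from I: others=['C1=S', 'C3=S'] -> C0=S, others downsized to S] -> [S,S,I,S]
Op 5: C0 read [C0 read: already in S, no change] -> [S,S,I,S]
Op 6: C0 write [C0 write: invalidate ['C1=S', 'C3=S'] -> C0=M] -> [M,I,I,I]
Op 7: C2 read [C2 read from I: others=['C0=M'] -> C2=S, others downsized to S] -> [S,I,S,I]
Op 8: C2 write [C2 write: invalidate ['C0=S'] -> C2=M] -> [I,I,M,I]
Op 9: C3 write [C3 write: invalidate ['C2=M'] -> C3=M] -> [I,I,I,M]
Op 10: C3 write [C3 write: already M (modified), no change] -> [I,I,I,M]
Op 11: C2 write [C2 write: invalidate ['C3=M'] -> C2=M] -> [I,I,M,I]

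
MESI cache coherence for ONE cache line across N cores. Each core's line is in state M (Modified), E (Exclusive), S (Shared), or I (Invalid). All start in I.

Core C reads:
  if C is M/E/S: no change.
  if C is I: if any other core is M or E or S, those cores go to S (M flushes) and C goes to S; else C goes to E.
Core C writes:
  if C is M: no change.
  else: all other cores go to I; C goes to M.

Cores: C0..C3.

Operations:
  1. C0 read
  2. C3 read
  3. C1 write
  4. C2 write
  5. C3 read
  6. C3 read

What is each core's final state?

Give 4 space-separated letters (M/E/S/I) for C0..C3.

Op 1: C0 read [C0 read from I: no other sharers -> C0=E (exclusive)] -> [E,I,I,I]
Op 2: C3 read [C3 read from I: others=['C0=E'] -> C3=S, others downsized to S] -> [S,I,I,S]
Op 3: C1 write [C1 write: invalidate ['C0=S', 'C3=S'] -> C1=M] -> [I,M,I,I]
Op 4: C2 write [C2 write: invalidate ['C1=M'] -> C2=M] -> [I,I,M,I]
Op 5: C3 read [C3 read from I: others=['C2=M'] -> C3=S, others downsized to S] -> [I,I,S,S]
Op 6: C3 read [C3 read: already in S, no change] -> [I,I,S,S]

Answer: I I S S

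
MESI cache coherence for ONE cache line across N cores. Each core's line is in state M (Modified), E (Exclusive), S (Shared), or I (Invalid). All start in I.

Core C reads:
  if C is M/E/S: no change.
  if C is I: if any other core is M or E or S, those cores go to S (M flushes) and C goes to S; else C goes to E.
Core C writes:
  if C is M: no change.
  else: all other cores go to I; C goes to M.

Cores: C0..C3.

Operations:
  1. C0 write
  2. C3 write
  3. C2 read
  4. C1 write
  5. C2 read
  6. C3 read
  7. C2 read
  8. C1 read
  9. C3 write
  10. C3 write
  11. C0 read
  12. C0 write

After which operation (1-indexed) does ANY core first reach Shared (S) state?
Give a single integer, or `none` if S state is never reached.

Answer: 3

Derivation:
Op 1: C0 write [C0 write: invalidate none -> C0=M] -> [M,I,I,I]
Op 2: C3 write [C3 write: invalidate ['C0=M'] -> C3=M] -> [I,I,I,M]
Op 3: C2 read [C2 read from I: others=['C3=M'] -> C2=S, others downsized to S] -> [I,I,S,S]
  -> First S state at op 3; remaining ops need not be traced.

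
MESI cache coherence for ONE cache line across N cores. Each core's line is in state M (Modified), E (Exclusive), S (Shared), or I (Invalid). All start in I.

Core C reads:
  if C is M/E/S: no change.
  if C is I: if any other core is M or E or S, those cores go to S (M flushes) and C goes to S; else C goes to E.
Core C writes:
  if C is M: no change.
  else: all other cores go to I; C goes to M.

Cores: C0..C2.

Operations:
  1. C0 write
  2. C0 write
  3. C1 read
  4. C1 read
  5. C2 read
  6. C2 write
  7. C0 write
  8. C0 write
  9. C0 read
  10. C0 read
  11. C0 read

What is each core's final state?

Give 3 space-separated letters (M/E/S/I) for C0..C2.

Answer: M I I

Derivation:
Op 1: C0 write [C0 write: invalidate none -> C0=M] -> [M,I,I]
Op 2: C0 write [C0 write: already M (modified), no change] -> [M,I,I]
Op 3: C1 read [C1 read from I: others=['C0=M'] -> C1=S, others downsized to S] -> [S,S,I]
Op 4: C1 read [C1 read: already in S, no change] -> [S,S,I]
Op 5: C2 read [C2 read from I: others=['C0=S', 'C1=S'] -> C2=S, others downsized to S] -> [S,S,S]
Op 6: C2 write [C2 write: invalidate ['C0=S', 'C1=S'] -> C2=M] -> [I,I,M]
Op 7: C0 write [C0 write: invalidate ['C2=M'] -> C0=M] -> [M,I,I]
Op 8: C0 write [C0 write: already M (modified), no change] -> [M,I,I]
Op 9: C0 read [C0 read: already in M, no change] -> [M,I,I]
Op 10: C0 read [C0 read: already in M, no change] -> [M,I,I]
Op 11: C0 read [C0 read: already in M, no change] -> [M,I,I]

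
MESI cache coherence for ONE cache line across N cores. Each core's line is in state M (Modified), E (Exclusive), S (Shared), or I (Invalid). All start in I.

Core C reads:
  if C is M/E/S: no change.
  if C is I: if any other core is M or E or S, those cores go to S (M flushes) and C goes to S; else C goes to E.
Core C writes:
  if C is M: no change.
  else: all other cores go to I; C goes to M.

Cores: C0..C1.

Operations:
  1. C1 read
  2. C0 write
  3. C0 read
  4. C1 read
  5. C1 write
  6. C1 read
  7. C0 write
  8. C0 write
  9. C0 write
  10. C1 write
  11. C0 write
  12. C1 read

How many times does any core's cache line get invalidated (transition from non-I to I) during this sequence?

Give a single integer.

Answer: 5

Derivation:
Op 1: C1 read [C1 read from I: no other sharers -> C1=E (exclusive)] -> [I,E] (invalidations this op: 0; running total: 0)
Op 2: C0 write [C0 write: invalidate ['C1=E'] -> C0=M] -> [M,I] (invalidations this op: 1; running total: 1)
Op 3: C0 read [C0 read: already in M, no change] -> [M,I] (invalidations this op: 0; running total: 1)
Op 4: C1 read [C1 read from I: others=['C0=M'] -> C1=S, others downsized to S] -> [S,S] (invalidations this op: 0; running total: 1)
Op 5: C1 write [C1 write: invalidate ['C0=S'] -> C1=M] -> [I,M] (invalidations this op: 1; running total: 2)
Op 6: C1 read [C1 read: already in M, no change] -> [I,M] (invalidations this op: 0; running total: 2)
Op 7: C0 write [C0 write: invalidate ['C1=M'] -> C0=M] -> [M,I] (invalidations this op: 1; running total: 3)
Op 8: C0 write [C0 write: already M (modified), no change] -> [M,I] (invalidations this op: 0; running total: 3)
Op 9: C0 write [C0 write: already M (modified), no change] -> [M,I] (invalidations this op: 0; running total: 3)
Op 10: C1 write [C1 write: invalidate ['C0=M'] -> C1=M] -> [I,M] (invalidations this op: 1; running total: 4)
Op 11: C0 write [C0 write: invalidate ['C1=M'] -> C0=M] -> [M,I] (invalidations this op: 1; running total: 5)
Op 12: C1 read [C1 read from I: others=['C0=M'] -> C1=S, others downsized to S] -> [S,S] (invalidations this op: 0; running total: 5)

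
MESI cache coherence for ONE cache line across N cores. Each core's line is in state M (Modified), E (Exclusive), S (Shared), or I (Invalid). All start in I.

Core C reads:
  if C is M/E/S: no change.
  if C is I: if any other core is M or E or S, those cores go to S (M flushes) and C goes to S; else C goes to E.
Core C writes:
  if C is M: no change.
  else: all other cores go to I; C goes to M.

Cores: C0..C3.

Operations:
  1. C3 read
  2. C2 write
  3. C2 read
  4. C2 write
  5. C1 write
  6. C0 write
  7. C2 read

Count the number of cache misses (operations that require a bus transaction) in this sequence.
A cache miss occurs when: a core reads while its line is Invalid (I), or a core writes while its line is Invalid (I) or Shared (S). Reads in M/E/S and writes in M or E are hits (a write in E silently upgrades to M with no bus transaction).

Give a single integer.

Answer: 5

Derivation:
Op 1: C3 read [C3 read from I: no other sharers -> C3=E (exclusive)] -> [I,I,I,E] [MISS #1: read from I]
Op 2: C2 write [C2 write: invalidate ['C3=E'] -> C2=M] -> [I,I,M,I] [MISS #2: write from I]
Op 3: C2 read [C2 read: already in M, no change] -> [I,I,M,I] [hit: read from M]
Op 4: C2 write [C2 write: already M (modified), no change] -> [I,I,M,I] [hit: write from M]
Op 5: C1 write [C1 write: invalidate ['C2=M'] -> C1=M] -> [I,M,I,I] [MISS #3: write from I]
Op 6: C0 write [C0 write: invalidate ['C1=M'] -> C0=M] -> [M,I,I,I] [MISS #4: write from I]
Op 7: C2 read [C2 read from I: others=['C0=M'] -> C2=S, others downsized to S] -> [S,I,S,I] [MISS #5: read from I]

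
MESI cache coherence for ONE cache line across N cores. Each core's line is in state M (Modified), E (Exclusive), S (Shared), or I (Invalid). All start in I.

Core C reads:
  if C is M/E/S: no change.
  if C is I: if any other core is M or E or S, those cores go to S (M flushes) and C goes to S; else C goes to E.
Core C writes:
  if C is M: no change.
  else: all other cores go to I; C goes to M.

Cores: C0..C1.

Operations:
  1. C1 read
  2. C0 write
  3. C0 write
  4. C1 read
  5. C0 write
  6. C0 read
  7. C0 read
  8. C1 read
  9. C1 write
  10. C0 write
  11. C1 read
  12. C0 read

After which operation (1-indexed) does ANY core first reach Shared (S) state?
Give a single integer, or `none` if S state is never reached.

Op 1: C1 read [C1 read from I: no other sharers -> C1=E (exclusive)] -> [I,E]
Op 2: C0 write [C0 write: invalidate ['C1=E'] -> C0=M] -> [M,I]
Op 3: C0 write [C0 write: already M (modified), no change] -> [M,I]
Op 4: C1 read [C1 read from I: others=['C0=M'] -> C1=S, others downsized to S] -> [S,S]
  -> First S state at op 4; remaining ops need not be traced.

Answer: 4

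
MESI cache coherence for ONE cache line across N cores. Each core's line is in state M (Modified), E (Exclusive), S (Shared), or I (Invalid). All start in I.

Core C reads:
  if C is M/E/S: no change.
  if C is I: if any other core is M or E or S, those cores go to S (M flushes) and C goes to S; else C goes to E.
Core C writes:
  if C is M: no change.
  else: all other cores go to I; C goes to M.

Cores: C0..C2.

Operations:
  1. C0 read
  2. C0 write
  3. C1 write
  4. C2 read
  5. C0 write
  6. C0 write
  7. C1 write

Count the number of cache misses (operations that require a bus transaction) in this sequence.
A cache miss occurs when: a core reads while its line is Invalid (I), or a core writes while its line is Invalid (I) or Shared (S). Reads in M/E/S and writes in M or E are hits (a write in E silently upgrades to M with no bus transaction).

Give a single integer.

Op 1: C0 read [C0 read from I: no other sharers -> C0=E (exclusive)] -> [E,I,I] [MISS #1: read from I]
Op 2: C0 write [C0 write: invalidate none -> C0=M] -> [M,I,I] [hit: write from E is a silent E->M upgrade, no bus transaction]
Op 3: C1 write [C1 write: invalidate ['C0=M'] -> C1=M] -> [I,M,I] [MISS #2: write from I]
Op 4: C2 read [C2 read from I: others=['C1=M'] -> C2=S, others downsized to S] -> [I,S,S] [MISS #3: read from I]
Op 5: C0 write [C0 write: invalidate ['C1=S', 'C2=S'] -> C0=M] -> [M,I,I] [MISS #4: write from I]
Op 6: C0 write [C0 write: already M (modified), no change] -> [M,I,I] [hit: write from M]
Op 7: C1 write [C1 write: invalidate ['C0=M'] -> C1=M] -> [I,M,I] [MISS #5: write from I]

Answer: 5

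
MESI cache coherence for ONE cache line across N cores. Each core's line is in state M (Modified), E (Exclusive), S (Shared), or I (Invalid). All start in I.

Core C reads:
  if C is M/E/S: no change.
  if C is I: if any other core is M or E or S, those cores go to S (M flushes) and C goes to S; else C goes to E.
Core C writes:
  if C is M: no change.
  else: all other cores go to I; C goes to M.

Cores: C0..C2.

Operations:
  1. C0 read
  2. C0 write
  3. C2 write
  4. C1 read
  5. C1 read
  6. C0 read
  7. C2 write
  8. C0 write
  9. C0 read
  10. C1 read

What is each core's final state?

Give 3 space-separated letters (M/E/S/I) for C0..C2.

Answer: S S I

Derivation:
Op 1: C0 read [C0 read from I: no other sharers -> C0=E (exclusive)] -> [E,I,I]
Op 2: C0 write [C0 write: invalidate none -> C0=M] -> [M,I,I]
Op 3: C2 write [C2 write: invalidate ['C0=M'] -> C2=M] -> [I,I,M]
Op 4: C1 read [C1 read from I: others=['C2=M'] -> C1=S, others downsized to S] -> [I,S,S]
Op 5: C1 read [C1 read: already in S, no change] -> [I,S,S]
Op 6: C0 read [C0 read from I: others=['C1=S', 'C2=S'] -> C0=S, others downsized to S] -> [S,S,S]
Op 7: C2 write [C2 write: invalidate ['C0=S', 'C1=S'] -> C2=M] -> [I,I,M]
Op 8: C0 write [C0 write: invalidate ['C2=M'] -> C0=M] -> [M,I,I]
Op 9: C0 read [C0 read: already in M, no change] -> [M,I,I]
Op 10: C1 read [C1 read from I: others=['C0=M'] -> C1=S, others downsized to S] -> [S,S,I]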